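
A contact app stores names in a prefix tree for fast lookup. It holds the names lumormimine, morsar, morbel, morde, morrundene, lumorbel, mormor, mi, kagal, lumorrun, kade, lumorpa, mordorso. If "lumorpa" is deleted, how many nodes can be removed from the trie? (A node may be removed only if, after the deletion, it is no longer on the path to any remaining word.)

2

Walk "lumorpa" from the leaf back toward the root, removing each node that no remaining word uses.
The suffix "pa" (2 nodes) is used only by "lumorpa"; the node for "lumor" still has the child "m", so pruning stops there.
Nodes removed: 2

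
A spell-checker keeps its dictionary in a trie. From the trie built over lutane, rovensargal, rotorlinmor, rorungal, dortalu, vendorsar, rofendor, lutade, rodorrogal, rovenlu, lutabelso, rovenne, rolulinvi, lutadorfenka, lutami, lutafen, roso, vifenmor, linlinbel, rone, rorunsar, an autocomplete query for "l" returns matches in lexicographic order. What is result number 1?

Words with prefix "l", in lexicographic order: "linlinbel", "lutabelso", "lutade", "lutadorfenka", "lutafen", "lutami", "lutane"
The 1st is linlinbel.

linlinbel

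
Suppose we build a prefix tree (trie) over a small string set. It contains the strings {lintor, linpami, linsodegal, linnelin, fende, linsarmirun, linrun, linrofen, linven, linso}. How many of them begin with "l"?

9

Filter for entries beginning with "l":
Words under "l": linnelin, linpami, linrofen, linrun, linsarmirun, linso, linsodegal, lintor, linven
Count: 9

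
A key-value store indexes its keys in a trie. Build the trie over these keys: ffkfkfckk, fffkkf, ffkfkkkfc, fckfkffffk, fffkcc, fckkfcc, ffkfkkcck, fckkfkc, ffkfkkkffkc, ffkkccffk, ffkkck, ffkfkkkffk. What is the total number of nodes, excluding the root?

Count nodes per top-level branch (shared prefixes stored once):
  'f'-branch (fckfkffffk, fckkfcc, fckkfkc, fffkcc, fffkkf, ffkfkfckk, ffkfkkcck, ffkfkkkfc, ffkfkkkffk, ffkfkkkffkc, ffkkccffk, ffkkck): 47 nodes
Sum: 47

47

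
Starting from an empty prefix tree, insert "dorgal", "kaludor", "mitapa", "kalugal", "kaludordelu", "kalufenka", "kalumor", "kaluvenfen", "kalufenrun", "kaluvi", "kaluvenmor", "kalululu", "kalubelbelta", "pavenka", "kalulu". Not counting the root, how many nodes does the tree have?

66

Count nodes per top-level branch (shared prefixes stored once):
  'd'-branch (dorgal): 6 nodes
  'k'-branch (kalubelbelta, kaludor, kaludordelu, kalufenka, kalufenrun, kalugal, kalulu, kalululu, kalumor, kaluvenfen, kaluvenmor, kaluvi): 47 nodes
  'm'-branch (mitapa): 6 nodes
  'p'-branch (pavenka): 7 nodes
Sum: 66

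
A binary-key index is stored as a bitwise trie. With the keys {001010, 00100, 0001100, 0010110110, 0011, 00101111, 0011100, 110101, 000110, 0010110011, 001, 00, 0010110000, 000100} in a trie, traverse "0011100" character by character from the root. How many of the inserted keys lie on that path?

4

Traverse "0011100" character by character; count nodes along the way that are marked as word ends.
Prefixes of the query that are stored words: "00", "001", "0011", "0011100"
Count: 4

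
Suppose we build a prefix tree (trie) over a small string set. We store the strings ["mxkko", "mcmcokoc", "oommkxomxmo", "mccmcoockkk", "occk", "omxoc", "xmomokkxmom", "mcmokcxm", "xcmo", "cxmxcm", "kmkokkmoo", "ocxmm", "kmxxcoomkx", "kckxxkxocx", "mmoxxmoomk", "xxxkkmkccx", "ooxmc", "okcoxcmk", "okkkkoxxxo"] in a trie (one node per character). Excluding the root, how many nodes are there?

Trace insertions, counting only characters that open a new branch:
  "mxkko" → 5 new (m, x, k, k, o)
  "mcmcokoc" → prefix "m" already present; 7 new (c, m, c, o, k, o, c)
  "oommkxomxmo" → 11 new (o, o, m, m, k, x, o, m, x, m, o)
  "mccmcoockkk" → prefix "mc" already present; 9 new (c, m, c, o, o, c, k, k, k)
  "occk" → prefix "o" already present; 3 new (c, c, k)
  "omxoc" → prefix "o" already present; 4 new (m, x, o, c)
  "xmomokkxmom" → 11 new (x, m, o, m, o, k, k, x, m, o, m)
  "mcmokcxm" → prefix "mcm" already present; 5 new (o, k, c, x, m)
  "xcmo" → prefix "x" already present; 3 new (c, m, o)
  "cxmxcm" → 6 new (c, x, m, x, c, m)
  "kmkokkmoo" → 9 new (k, m, k, o, k, k, m, o, o)
  "ocxmm" → prefix "oc" already present; 3 new (x, m, m)
  "kmxxcoomkx" → prefix "km" already present; 8 new (x, x, c, o, o, m, k, x)
  "kckxxkxocx" → prefix "k" already present; 9 new (c, k, x, x, k, x, o, c, x)
  "mmoxxmoomk" → prefix "m" already present; 9 new (m, o, x, x, m, o, o, m, k)
  "xxxkkmkccx" → prefix "x" already present; 9 new (x, x, k, k, m, k, c, c, x)
  "ooxmc" → prefix "oo" already present; 3 new (x, m, c)
  "okcoxcmk" → prefix "o" already present; 7 new (k, c, o, x, c, m, k)
  "okkkkoxxxo" → prefix "ok" already present; 8 new (k, k, k, o, x, x, x, o)
Total nodes = 5 + 7 + 11 + 9 + 3 + 4 + 11 + 5 + 3 + 6 + 9 + 3 + 8 + 9 + 9 + 9 + 3 + 7 + 8 = 129

129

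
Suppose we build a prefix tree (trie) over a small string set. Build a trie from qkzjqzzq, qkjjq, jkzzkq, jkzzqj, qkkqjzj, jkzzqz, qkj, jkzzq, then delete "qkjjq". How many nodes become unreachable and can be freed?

A node on "qkjjq"'s path can go only if nothing else ends at it or branches off below it.
The suffix "jq" (2 nodes) is used only by "qkjjq"; "qkj" is itself a stored word, so pruning stops there.
Nodes removed: 2

2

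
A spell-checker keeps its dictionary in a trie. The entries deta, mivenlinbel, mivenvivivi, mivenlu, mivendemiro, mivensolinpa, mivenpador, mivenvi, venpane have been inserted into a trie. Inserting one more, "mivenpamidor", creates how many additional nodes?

"mivenpa" is already a path in the trie; the remaining "midor" must be added.
Each of the 5 remaining characters creates one node.

5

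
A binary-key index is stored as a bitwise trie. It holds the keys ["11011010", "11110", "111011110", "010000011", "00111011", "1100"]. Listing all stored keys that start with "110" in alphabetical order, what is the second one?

Words with prefix "110", in lexicographic order: "1100", "11011010"
Position 2: 11011010

11011010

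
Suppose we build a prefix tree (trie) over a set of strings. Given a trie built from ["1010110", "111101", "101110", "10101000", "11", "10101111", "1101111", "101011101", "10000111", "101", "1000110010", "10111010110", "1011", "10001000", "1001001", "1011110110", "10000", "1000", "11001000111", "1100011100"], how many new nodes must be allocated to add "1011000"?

Walking "1011000" from the root, the first 4 characters ("1011") follow existing edges; "0" is the first miss.
Each of the 3 remaining characters creates one node.

3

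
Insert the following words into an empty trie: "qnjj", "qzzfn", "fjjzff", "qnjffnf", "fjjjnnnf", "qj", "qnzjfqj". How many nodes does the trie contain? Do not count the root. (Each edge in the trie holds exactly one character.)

29

Insert word by word; a character creates a node only if that edge doesn't already exist:
  "qnjj" → 4 new (q, n, j, j)
  "qzzfn" → prefix "q" already present; 4 new (z, z, f, n)
  "fjjzff" → 6 new (f, j, j, z, f, f)
  "qnjffnf" → prefix "qnj" already present; 4 new (f, f, n, f)
  "fjjjnnnf" → prefix "fjj" already present; 5 new (j, n, n, n, f)
  "qj" → prefix "q" already present; 1 new (j)
  "qnzjfqj" → prefix "qn" already present; 5 new (z, j, f, q, j)
Total nodes = 4 + 4 + 6 + 4 + 5 + 1 + 5 = 29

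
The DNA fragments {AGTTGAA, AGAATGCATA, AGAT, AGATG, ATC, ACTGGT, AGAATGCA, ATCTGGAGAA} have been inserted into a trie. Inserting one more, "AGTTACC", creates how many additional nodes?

"AGTT" is already a path in the trie; the remaining "ACC" must be added.
Each of the 3 remaining characters creates one node.

3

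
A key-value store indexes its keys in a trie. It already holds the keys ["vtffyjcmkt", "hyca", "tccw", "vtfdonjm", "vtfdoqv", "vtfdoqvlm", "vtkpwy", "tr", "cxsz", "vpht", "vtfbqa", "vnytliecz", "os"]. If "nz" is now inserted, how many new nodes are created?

"nz" shares no prefix with any stored word, so all 2 characters open new nodes.
2 − 0 = 2 new nodes.

2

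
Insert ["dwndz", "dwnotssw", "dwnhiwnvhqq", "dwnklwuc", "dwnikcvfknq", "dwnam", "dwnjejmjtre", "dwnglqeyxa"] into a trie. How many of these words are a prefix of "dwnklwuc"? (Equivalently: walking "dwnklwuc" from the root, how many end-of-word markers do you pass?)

1

Check each prefix of "dwnklwuc" against the stored set — each match is an end-marker on the path.
Prefixes of the query that are stored words: "dwnklwuc"
Count: 1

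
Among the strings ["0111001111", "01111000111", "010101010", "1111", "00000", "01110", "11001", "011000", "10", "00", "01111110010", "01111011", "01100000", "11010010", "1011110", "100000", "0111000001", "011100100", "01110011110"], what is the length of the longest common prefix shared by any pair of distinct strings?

The deepest shared node is where two words last agree before diverging.
e.g. "0111001111" and "01110011110" share the prefix "0111001111" of length 10; no pair shares a longer one.
Longest shared-prefix length: 10

10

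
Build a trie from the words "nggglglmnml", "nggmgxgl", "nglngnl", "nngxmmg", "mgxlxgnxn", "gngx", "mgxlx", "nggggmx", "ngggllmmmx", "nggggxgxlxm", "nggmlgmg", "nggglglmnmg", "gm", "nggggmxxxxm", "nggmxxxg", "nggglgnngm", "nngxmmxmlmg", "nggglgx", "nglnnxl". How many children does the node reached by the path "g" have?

2

Follow the path "g" to its node, then look at its outgoing edges.
Characters that immediately follow "g" among the stored strings: {m, n}.
That node has 2 child edges.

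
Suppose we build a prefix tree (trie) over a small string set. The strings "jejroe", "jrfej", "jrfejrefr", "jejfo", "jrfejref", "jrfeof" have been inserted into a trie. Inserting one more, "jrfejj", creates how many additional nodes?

1

"jrfej" is already a path in the trie; the remaining "j" must be added.
New nodes needed: |"jrfejj"| − 5 = 6 − 5 = 1.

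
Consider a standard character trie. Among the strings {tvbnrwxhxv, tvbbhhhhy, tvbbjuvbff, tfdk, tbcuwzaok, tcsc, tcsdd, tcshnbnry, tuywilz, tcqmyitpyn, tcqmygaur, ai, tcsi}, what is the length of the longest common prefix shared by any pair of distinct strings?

5

The deepest shared node is where two words last agree before diverging.
"tcqmygaur" and "tcqmyitpyn" agree on "tcqmy" (5 characters) before diverging; nothing deeper is shared.
Longest shared-prefix length: 5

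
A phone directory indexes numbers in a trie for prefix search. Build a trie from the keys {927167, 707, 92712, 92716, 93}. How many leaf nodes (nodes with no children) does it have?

A leaf is a node with no children — equivalently, the end of a word that is not a proper prefix of any other stored word.
Those words: "707", "92712", "927167", "93"
Leaf count: 4

4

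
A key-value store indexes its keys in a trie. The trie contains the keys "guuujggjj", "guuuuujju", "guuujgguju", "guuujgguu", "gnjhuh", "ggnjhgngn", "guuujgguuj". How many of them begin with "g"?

7

Filter for entries beginning with "g":
Matches: "ggnjhgngn", "gnjhuh", "guuujggjj", "guuujgguju", "guuujgguu", "guuujgguuj", "guuuuujju"
Count: 7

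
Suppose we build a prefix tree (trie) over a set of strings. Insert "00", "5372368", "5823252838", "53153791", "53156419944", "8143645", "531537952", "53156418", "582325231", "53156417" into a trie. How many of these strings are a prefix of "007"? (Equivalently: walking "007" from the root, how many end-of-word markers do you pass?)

Check each prefix of "007" against the stored set — each match is an end-marker on the path.
Prefixes of the query that are stored words: "00"
Count: 1

1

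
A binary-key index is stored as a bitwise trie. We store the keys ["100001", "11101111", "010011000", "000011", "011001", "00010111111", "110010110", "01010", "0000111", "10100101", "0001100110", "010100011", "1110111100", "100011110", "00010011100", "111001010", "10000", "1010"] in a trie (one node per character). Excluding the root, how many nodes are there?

83

Trace insertions, counting only characters that open a new branch:
  "100001" → 6 new (1, 0, 0, 0, 0, 1)
  "11101111" → prefix "1" already present; 7 new (1, 1, 0, 1, 1, 1, 1)
  "010011000" → 9 new (0, 1, 0, 0, 1, 1, 0, 0, 0)
  "000011" → prefix "0" already present; 5 new (0, 0, 0, 1, 1)
  "011001" → prefix "01" already present; 4 new (1, 0, 0, 1)
  "00010111111" → prefix "000" already present; 8 new (1, 0, 1, 1, 1, 1, 1, 1)
  "110010110" → prefix "11" already present; 7 new (0, 0, 1, 0, 1, 1, 0)
  "01010" → prefix "010" already present; 2 new (1, 0)
  "0000111" → prefix "000011" already present; 1 new (1)
  "10100101" → prefix "10" already present; 6 new (1, 0, 0, 1, 0, 1)
  "0001100110" → prefix "0001" already present; 6 new (1, 0, 0, 1, 1, 0)
  "010100011" → prefix "01010" already present; 4 new (0, 0, 1, 1)
  "1110111100" → prefix "11101111" already present; 2 new (0, 0)
  "100011110" → prefix "1000" already present; 5 new (1, 1, 1, 1, 0)
  "00010011100" → prefix "00010" already present; 6 new (0, 1, 1, 1, 0, 0)
  "111001010" → prefix "1110" already present; 5 new (0, 1, 0, 1, 0)
  "10000" → prefix "10000" already present; 0 new (none)
  "1010" → prefix "1010" already present; 0 new (none)
Total nodes = 6 + 7 + 9 + 5 + 4 + 8 + 7 + 2 + 1 + 6 + 6 + 4 + 2 + 5 + 6 + 5 + 0 + 0 = 83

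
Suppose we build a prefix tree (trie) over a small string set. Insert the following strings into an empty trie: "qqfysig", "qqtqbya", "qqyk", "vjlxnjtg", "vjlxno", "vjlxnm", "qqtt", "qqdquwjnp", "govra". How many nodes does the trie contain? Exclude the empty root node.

37

Trace insertions, counting only characters that open a new branch:
  "qqfysig" → 7 new (q, q, f, y, s, i, g)
  "qqtqbya" → prefix "qq" already present; 5 new (t, q, b, y, a)
  "qqyk" → prefix "qq" already present; 2 new (y, k)
  "vjlxnjtg" → 8 new (v, j, l, x, n, j, t, g)
  "vjlxno" → prefix "vjlxn" already present; 1 new (o)
  "vjlxnm" → prefix "vjlxn" already present; 1 new (m)
  "qqtt" → prefix "qqt" already present; 1 new (t)
  "qqdquwjnp" → prefix "qq" already present; 7 new (d, q, u, w, j, n, p)
  "govra" → 5 new (g, o, v, r, a)
Total nodes = 7 + 5 + 2 + 8 + 1 + 1 + 1 + 7 + 5 = 37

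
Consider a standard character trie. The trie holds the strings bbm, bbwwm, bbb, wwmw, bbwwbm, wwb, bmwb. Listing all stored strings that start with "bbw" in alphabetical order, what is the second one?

bbwwm

Words with prefix "bbw", in lexicographic order: "bbwwbm", "bbwwm"
Position 2: bbwwm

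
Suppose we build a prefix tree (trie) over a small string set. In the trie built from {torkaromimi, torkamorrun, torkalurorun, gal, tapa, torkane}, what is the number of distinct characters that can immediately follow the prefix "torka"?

4

Follow the path "torka" to its node, then look at its outgoing edges.
Distinct next characters after "torka": l, m, n, r.
That node has 4 child edges.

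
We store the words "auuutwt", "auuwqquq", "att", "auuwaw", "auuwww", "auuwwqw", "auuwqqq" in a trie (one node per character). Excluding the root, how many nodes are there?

Count nodes per top-level branch (shared prefixes stored once):
  'a'-branch (att, auuutwt, auuwaw, auuwqqq, auuwqquq, auuwwqw, auuwww): 21 nodes
Sum: 21

21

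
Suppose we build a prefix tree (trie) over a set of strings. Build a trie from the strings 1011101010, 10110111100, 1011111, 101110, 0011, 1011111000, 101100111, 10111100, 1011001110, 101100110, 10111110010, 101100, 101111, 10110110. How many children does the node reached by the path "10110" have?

Follow the path "10110" to its node, then look at its outgoing edges.
Distinct next characters after "10110": 0, 1.
That node has 2 child edges.

2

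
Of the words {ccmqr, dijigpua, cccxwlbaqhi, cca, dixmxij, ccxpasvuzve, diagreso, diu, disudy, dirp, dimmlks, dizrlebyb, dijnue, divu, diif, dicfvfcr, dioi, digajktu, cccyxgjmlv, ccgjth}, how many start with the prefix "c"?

6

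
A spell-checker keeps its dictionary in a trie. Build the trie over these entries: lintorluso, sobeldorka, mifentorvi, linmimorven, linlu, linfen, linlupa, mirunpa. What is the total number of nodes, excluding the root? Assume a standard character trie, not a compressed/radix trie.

Trace insertions, counting only characters that open a new branch:
  "lintorluso" → 10 new (l, i, n, t, o, r, l, u, s, o)
  "sobeldorka" → 10 new (s, o, b, e, l, d, o, r, k, a)
  "mifentorvi" → 10 new (m, i, f, e, n, t, o, r, v, i)
  "linmimorven" → prefix "lin" already present; 8 new (m, i, m, o, r, v, e, n)
  "linlu" → prefix "lin" already present; 2 new (l, u)
  "linfen" → prefix "lin" already present; 3 new (f, e, n)
  "linlupa" → prefix "linlu" already present; 2 new (p, a)
  "mirunpa" → prefix "mi" already present; 5 new (r, u, n, p, a)
Total nodes = 10 + 10 + 10 + 8 + 2 + 3 + 2 + 5 = 50

50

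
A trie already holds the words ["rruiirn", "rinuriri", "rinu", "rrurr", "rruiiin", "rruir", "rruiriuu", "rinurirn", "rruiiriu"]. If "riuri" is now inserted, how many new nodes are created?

Walking "riuri" from the root, the first 2 characters ("ri") follow existing edges; "u" is the first miss.
So 5 − 2 = 3 new nodes.

3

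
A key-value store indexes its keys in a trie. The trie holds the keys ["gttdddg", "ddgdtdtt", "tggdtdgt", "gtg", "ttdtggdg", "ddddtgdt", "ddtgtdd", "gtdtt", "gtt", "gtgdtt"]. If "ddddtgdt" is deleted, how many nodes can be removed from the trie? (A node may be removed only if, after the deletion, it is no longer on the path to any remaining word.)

After clearing the end-marker at "ddddtgdt", prune upward until reaching a node still needed by another word.
The suffix "ddtgdt" (6 nodes) is used only by "ddddtgdt"; the node for "dd" still has the child "g", so pruning stops there.
Nodes removed: 6

6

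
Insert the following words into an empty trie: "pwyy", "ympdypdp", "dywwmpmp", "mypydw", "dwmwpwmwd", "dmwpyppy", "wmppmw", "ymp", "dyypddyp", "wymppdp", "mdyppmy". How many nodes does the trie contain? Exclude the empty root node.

For each word, the new-node count is its length minus the longest prefix already in the trie:
  "pwyy" → 4 new (p, w, y, y)
  "ympdypdp" → 8 new (y, m, p, d, y, p, d, p)
  "dywwmpmp" → 8 new (d, y, w, w, m, p, m, p)
  "mypydw" → 6 new (m, y, p, y, d, w)
  "dwmwpwmwd" → prefix "d" already present; 8 new (w, m, w, p, w, m, w, d)
  "dmwpyppy" → prefix "d" already present; 7 new (m, w, p, y, p, p, y)
  "wmppmw" → 6 new (w, m, p, p, m, w)
  "ymp" → prefix "ymp" already present; 0 new (none)
  "dyypddyp" → prefix "dy" already present; 6 new (y, p, d, d, y, p)
  "wymppdp" → prefix "w" already present; 6 new (y, m, p, p, d, p)
  "mdyppmy" → prefix "m" already present; 6 new (d, y, p, p, m, y)
Total nodes = 4 + 8 + 8 + 6 + 8 + 7 + 6 + 0 + 6 + 6 + 6 = 65

65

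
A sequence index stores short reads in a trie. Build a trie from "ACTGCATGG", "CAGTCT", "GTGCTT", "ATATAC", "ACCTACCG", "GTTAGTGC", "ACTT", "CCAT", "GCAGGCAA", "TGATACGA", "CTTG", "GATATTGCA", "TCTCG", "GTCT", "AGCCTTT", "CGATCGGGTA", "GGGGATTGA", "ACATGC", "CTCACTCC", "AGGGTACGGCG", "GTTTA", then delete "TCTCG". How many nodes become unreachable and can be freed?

4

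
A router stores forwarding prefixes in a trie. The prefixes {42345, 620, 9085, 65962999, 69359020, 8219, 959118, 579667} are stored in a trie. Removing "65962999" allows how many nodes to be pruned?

7

Walk "65962999" from the leaf back toward the root, removing each node that no remaining word uses.
The suffix "5962999" (7 nodes) is used only by "65962999"; the node for "6" still has the child "2", so pruning stops there.
Nodes removed: 7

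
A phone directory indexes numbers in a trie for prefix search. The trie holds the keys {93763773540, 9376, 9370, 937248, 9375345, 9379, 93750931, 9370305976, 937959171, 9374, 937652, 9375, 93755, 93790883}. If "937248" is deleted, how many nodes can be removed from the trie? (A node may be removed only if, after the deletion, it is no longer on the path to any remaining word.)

A node on "937248"'s path can go only if nothing else ends at it or branches off below it.
The suffix "248" (3 nodes) is used only by "937248"; the node for "937" still has the child "6", so pruning stops there.
Nodes removed: 3

3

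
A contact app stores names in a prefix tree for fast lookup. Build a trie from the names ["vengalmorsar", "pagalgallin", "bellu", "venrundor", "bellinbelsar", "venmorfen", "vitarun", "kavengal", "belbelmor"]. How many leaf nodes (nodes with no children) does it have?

9

Leaves are exactly the stored words that no other stored word extends.
Those words: "belbelmor", "bellinbelsar", "bellu", "kavengal", "pagalgallin", "vengalmorsar", "venmorfen", "venrundor", "vitarun"
Leaf count: 9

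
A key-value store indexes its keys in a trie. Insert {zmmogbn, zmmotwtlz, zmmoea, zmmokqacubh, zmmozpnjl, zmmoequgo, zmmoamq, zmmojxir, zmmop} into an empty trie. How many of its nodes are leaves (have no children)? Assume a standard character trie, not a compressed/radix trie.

Leaves are exactly the stored words that no other stored word extends.
Those words: "zmmoamq", "zmmoea", "zmmoequgo", "zmmogbn", "zmmojxir", "zmmokqacubh", "zmmop", "zmmotwtlz", "zmmozpnjl"
Leaf count: 9

9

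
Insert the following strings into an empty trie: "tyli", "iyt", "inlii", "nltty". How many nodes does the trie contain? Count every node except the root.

16

Insert word by word; a character creates a node only if that edge doesn't already exist:
  "tyli" → 4 new (t, y, l, i)
  "iyt" → 3 new (i, y, t)
  "inlii" → prefix "i" already present; 4 new (n, l, i, i)
  "nltty" → 5 new (n, l, t, t, y)
Total nodes = 4 + 3 + 4 + 5 = 16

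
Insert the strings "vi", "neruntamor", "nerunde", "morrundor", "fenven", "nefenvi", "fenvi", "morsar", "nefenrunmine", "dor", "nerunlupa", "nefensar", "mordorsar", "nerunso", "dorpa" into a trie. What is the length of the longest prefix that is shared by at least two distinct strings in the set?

5

Look for the deepest trie node that still has at least two words in its subtree.
"nefenrunmine" and "nefensar" agree on "nefen" (5 characters) before diverging; nothing deeper is shared.
Longest shared-prefix length: 5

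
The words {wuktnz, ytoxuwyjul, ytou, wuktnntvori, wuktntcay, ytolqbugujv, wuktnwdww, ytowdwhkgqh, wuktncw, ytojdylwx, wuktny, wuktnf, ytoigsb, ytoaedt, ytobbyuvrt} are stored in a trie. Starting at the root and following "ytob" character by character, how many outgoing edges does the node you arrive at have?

1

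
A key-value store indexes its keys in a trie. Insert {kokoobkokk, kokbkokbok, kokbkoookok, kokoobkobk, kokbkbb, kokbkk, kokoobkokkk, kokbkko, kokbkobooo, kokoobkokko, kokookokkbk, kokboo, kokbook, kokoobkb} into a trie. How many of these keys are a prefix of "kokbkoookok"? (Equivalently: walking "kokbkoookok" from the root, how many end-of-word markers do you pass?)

Walk "kokbkoookok" from the root; an end-of-word marker is hit whenever a stored word is a prefix of "kokbkoookok".
Prefixes of the query that are stored words: "kokbkoookok"
Count: 1

1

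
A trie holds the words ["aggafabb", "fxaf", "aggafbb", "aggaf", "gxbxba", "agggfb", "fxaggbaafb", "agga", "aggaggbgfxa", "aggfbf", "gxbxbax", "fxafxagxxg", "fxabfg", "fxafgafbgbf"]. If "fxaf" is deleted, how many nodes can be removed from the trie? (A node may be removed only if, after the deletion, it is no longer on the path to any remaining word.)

Walk "fxaf" from the leaf back toward the root, removing each node that no remaining word uses.
Every node on "fxaf" is still needed (e.g. by "fxafxagxxg"), so nothing is freed.
Nodes removed: 0

0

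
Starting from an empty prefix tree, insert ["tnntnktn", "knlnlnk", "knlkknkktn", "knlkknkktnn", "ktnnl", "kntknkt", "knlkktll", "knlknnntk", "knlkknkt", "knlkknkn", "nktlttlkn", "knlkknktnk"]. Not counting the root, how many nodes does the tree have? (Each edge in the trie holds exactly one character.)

53

Count nodes per top-level branch (shared prefixes stored once):
  'k'-branch (knlkknkktn, knlkknkktnn, knlkknkn, knlkknkt, knlkknktnk, knlkktll, knlknnntk, knlnlnk, kntknkt, ktnnl): 36 nodes
  'n'-branch (nktlttlkn): 9 nodes
  't'-branch (tnntnktn): 8 nodes
Sum: 53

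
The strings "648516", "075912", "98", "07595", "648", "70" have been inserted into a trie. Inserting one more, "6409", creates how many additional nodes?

Walking "6409" from the root, the first 2 characters ("64") follow existing edges; "0" is the first miss.
Each of the 2 remaining characters creates one node.

2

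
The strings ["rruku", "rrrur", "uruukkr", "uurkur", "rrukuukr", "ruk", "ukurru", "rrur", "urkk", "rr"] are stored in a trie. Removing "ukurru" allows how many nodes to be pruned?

5

Walk "ukurru" from the leaf back toward the root, removing each node that no remaining word uses.
The suffix "kurru" (5 nodes) is used only by "ukurru"; the node for "u" still has the child "r", so pruning stops there.
Nodes removed: 5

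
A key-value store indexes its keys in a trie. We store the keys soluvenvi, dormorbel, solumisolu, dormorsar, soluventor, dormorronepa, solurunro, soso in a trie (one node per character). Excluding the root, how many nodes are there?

Count nodes per top-level branch (shared prefixes stored once):
  'd'-branch (dormorbel, dormorronepa, dormorsar): 18 nodes
  's'-branch (solumisolu, solurunro, soluventor, soluvenvi, soso): 25 nodes
Sum: 43

43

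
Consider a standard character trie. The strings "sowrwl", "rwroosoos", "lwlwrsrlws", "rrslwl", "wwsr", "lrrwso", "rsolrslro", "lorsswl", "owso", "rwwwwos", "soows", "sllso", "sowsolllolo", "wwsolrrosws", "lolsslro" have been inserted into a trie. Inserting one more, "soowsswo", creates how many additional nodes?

3

Walking "soowsswo" from the root, the first 5 characters ("soows") follow existing edges; "s" is the first miss.
Each of the 3 remaining characters creates one node.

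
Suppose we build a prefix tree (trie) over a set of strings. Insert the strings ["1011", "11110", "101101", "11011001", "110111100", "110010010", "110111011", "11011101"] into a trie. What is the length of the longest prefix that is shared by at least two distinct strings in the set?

8

Look for the deepest trie node that still has at least two words in its subtree.
"11011101" and "110111011" agree on "11011101" (8 characters) before diverging; nothing deeper is shared.
Longest shared-prefix length: 8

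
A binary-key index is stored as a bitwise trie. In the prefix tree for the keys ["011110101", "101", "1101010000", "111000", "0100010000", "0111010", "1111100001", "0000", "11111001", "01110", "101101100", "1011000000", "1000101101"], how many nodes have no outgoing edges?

Leaves are exactly the stored words that no other stored word extends.
Those words: "0000", "0100010000", "0111010", "011110101", "1000101101", "1011000000", "101101100", "1101010000", "111000", "1111100001", "11111001"
Leaf count: 11

11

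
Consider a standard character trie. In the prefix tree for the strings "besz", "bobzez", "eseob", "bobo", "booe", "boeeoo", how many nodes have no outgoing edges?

6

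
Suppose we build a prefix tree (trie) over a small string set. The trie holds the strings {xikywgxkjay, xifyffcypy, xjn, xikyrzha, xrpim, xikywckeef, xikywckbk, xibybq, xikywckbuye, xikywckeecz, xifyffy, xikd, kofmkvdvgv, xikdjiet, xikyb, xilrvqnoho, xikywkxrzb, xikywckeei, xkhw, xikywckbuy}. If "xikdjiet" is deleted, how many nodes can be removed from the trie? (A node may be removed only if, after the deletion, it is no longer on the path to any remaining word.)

A node on "xikdjiet"'s path can go only if nothing else ends at it or branches off below it.
The suffix "jiet" (4 nodes) is used only by "xikdjiet"; "xikd" is itself a stored word, so pruning stops there.
Nodes removed: 4

4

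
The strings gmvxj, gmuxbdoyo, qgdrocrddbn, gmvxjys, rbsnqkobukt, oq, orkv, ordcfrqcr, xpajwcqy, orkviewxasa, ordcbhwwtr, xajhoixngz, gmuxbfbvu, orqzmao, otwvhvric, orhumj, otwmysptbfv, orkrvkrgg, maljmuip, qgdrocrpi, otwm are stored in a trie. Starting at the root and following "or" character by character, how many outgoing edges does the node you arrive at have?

4

Follow the path "or" to its node, then look at its outgoing edges.
Characters that immediately follow "or" among the stored strings: {d, h, k, q}.
That node has 4 child edges.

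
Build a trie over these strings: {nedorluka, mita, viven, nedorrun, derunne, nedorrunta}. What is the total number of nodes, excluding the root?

30

Trie structure (* marks end of a word):
(root)
├─ d
│  └─ e
│     └─ r
│        └─ u
│           └─ n
│              └─ n
│                 └─ e *
├─ m
│  └─ i
│     └─ t
│        └─ a *
├─ n
│  └─ e
│     └─ d
│        └─ o
│           └─ r
│              ├─ l
│              │  └─ u
│              │     └─ k
│              │        └─ a *
│              └─ r
│                 └─ u
│                    └─ n *
│                       └─ t
│                          └─ a *
└─ v
   └─ i
      └─ v
         └─ e
            └─ n *
Counting every labelled node above: 30.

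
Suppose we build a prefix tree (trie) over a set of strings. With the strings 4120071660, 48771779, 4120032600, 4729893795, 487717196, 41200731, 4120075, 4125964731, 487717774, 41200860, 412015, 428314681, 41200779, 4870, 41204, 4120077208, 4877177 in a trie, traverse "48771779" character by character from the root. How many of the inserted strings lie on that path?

Check each prefix of "48771779" against the stored set — each match is an end-marker on the path.
Prefixes of the query that are stored words: "4877177", "48771779"
Count: 2

2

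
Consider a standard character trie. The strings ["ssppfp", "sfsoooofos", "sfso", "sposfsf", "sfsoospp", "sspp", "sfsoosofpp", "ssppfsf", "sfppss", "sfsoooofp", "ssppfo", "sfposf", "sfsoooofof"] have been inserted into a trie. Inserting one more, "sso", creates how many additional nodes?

"ss" is already a path in the trie; the remaining "o" must be added.
Each of the 1 remaining characters creates one node.

1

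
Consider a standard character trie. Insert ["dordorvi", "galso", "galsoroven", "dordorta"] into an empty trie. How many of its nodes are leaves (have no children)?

A leaf is a node with no children — equivalently, the end of a word that is not a proper prefix of any other stored word.
Those words: "dordorta", "dordorvi", "galsoroven"
Leaf count: 3

3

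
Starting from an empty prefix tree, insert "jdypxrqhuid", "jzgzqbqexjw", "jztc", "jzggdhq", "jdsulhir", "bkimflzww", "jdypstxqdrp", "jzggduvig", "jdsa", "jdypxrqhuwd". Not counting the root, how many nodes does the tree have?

Trace insertions, counting only characters that open a new branch:
  "jdypxrqhuid" → 11 new (j, d, y, p, x, r, q, h, u, i, d)
  "jzgzqbqexjw" → prefix "j" already present; 10 new (z, g, z, q, b, q, e, x, j, w)
  "jztc" → prefix "jz" already present; 2 new (t, c)
  "jzggdhq" → prefix "jzg" already present; 4 new (g, d, h, q)
  "jdsulhir" → prefix "jd" already present; 6 new (s, u, l, h, i, r)
  "bkimflzww" → 9 new (b, k, i, m, f, l, z, w, w)
  "jdypstxqdrp" → prefix "jdyp" already present; 7 new (s, t, x, q, d, r, p)
  "jzggduvig" → prefix "jzggd" already present; 4 new (u, v, i, g)
  "jdsa" → prefix "jds" already present; 1 new (a)
  "jdypxrqhuwd" → prefix "jdypxrqhu" already present; 2 new (w, d)
Total nodes = 11 + 10 + 2 + 4 + 6 + 9 + 7 + 4 + 1 + 2 = 56

56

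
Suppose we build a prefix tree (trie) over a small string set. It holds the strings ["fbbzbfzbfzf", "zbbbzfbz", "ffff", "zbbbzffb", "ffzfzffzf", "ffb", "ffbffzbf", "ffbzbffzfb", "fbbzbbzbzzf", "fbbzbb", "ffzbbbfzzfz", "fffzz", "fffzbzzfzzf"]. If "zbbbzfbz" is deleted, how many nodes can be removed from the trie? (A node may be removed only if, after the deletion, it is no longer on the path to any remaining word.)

A node on "zbbbzfbz"'s path can go only if nothing else ends at it or branches off below it.
The suffix "bz" (2 nodes) is used only by "zbbbzfbz"; the node for "zbbbzf" still has the child "f", so pruning stops there.
Nodes removed: 2

2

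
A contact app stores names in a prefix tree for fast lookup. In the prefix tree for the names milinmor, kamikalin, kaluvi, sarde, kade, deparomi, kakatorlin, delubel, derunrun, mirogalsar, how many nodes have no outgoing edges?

10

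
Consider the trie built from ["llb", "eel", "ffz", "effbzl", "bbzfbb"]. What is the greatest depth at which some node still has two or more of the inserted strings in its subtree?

The deepest shared node is where two words last agree before diverging.
"eel" and "effbzl" agree on "e" (1 characters) before diverging; nothing deeper is shared.
Longest shared-prefix length: 1

1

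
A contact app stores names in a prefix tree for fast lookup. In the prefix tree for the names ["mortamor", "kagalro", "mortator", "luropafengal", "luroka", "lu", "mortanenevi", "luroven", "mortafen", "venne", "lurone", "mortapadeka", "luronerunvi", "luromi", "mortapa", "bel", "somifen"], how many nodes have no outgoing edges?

A leaf is a node with no children — equivalently, the end of a word that is not a proper prefix of any other stored word.
Those words: "bel", "kagalro", "luroka", "luromi", "luronerunvi", "luropafengal", "luroven", "mortafen", "mortamor", "mortanenevi", "mortapadeka", "mortator", "somifen", "venne"
Leaf count: 14

14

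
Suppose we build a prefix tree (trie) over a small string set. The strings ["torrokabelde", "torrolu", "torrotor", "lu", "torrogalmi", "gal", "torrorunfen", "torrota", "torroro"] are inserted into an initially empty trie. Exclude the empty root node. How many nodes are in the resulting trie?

Trace insertions, counting only characters that open a new branch:
  "torrokabelde" → 12 new (t, o, r, r, o, k, a, b, e, l, d, e)
  "torrolu" → prefix "torro" already present; 2 new (l, u)
  "torrotor" → prefix "torro" already present; 3 new (t, o, r)
  "lu" → 2 new (l, u)
  "torrogalmi" → prefix "torro" already present; 5 new (g, a, l, m, i)
  "gal" → 3 new (g, a, l)
  "torrorunfen" → prefix "torro" already present; 6 new (r, u, n, f, e, n)
  "torrota" → prefix "torrot" already present; 1 new (a)
  "torroro" → prefix "torror" already present; 1 new (o)
Total nodes = 12 + 2 + 3 + 2 + 5 + 3 + 6 + 1 + 1 = 35

35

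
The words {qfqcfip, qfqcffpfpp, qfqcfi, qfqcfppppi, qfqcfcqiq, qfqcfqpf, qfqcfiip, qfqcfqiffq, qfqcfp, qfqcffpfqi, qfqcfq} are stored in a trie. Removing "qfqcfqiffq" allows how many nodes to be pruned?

4

Walk "qfqcfqiffq" from the leaf back toward the root, removing each node that no remaining word uses.
The suffix "iffq" (4 nodes) is used only by "qfqcfqiffq"; the node for "qfqcfq" still has the child "p", so pruning stops there.
Nodes removed: 4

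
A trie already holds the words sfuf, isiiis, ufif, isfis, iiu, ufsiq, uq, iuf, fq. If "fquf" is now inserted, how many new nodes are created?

"fq" is already a path in the trie; the remaining "uf" must be added.
New nodes needed: |"fquf"| − 2 = 4 − 2 = 2.

2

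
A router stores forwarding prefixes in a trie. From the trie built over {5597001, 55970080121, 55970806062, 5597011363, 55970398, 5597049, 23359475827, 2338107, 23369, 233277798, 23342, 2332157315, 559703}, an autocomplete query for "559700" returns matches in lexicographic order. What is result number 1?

Filter for "559700…" and sort: "5597001", "55970080121"
Position 1: 5597001

5597001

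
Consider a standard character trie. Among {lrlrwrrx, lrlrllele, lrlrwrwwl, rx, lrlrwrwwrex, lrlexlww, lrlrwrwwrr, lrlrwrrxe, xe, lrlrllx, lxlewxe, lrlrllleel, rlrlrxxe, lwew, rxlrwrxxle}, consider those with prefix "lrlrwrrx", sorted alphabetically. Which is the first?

lrlrwrrx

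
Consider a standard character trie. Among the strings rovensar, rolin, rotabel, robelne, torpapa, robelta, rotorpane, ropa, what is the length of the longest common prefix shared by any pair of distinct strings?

Equivalently: take the maximum, over all pairs, of their longest common prefix length.
"robelne" and "robelta" agree on "robel" (5 characters) before diverging; nothing deeper is shared.
Longest shared-prefix length: 5

5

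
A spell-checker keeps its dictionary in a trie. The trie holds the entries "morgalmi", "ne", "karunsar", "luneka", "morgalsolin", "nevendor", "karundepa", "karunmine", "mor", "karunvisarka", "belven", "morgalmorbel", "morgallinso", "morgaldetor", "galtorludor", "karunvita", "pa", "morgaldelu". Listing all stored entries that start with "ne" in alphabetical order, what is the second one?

nevendor

Words with prefix "ne", in lexicographic order: "ne", "nevendor"
Position 2: nevendor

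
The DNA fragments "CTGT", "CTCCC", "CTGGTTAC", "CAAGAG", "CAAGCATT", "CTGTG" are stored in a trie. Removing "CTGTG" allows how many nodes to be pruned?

After clearing the end-marker at "CTGTG", prune upward until reaching a node still needed by another word.
The suffix "G" (1 node) is used only by "CTGTG"; "CTGT" is itself a stored word, so pruning stops there.
Nodes removed: 1

1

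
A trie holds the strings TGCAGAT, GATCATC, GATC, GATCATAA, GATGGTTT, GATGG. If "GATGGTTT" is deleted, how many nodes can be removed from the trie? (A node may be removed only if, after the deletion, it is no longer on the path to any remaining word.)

A node on "GATGGTTT"'s path can go only if nothing else ends at it or branches off below it.
The suffix "TTT" (3 nodes) is used only by "GATGGTTT"; "GATGG" is itself a stored word, so pruning stops there.
Nodes removed: 3

3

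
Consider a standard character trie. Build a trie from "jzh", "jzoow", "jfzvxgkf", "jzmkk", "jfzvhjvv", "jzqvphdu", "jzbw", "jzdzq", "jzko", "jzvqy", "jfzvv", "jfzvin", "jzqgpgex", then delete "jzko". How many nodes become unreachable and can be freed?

2

After clearing the end-marker at "jzko", prune upward until reaching a node still needed by another word.
The suffix "ko" (2 nodes) is used only by "jzko"; the node for "jz" still has the child "h", so pruning stops there.
Nodes removed: 2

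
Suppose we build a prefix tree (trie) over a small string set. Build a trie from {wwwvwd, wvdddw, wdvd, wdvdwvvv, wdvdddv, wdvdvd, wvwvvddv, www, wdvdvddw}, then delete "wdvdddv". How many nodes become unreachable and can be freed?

After clearing the end-marker at "wdvdddv", prune upward until reaching a node still needed by another word.
The suffix "ddv" (3 nodes) is used only by "wdvdddv"; the node for "wdvd" still has the child "w", so pruning stops there.
Nodes removed: 3

3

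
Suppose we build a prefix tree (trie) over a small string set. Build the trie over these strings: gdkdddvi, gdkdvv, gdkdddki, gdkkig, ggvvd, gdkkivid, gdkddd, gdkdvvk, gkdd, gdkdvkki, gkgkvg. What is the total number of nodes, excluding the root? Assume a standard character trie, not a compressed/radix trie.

For each word, the new-node count is its length minus the longest prefix already in the trie:
  "gdkdddvi" → 8 new (g, d, k, d, d, d, v, i)
  "gdkdvv" → prefix "gdkd" already present; 2 new (v, v)
  "gdkdddki" → prefix "gdkddd" already present; 2 new (k, i)
  "gdkkig" → prefix "gdk" already present; 3 new (k, i, g)
  "ggvvd" → prefix "g" already present; 4 new (g, v, v, d)
  "gdkkivid" → prefix "gdkki" already present; 3 new (v, i, d)
  "gdkddd" → prefix "gdkddd" already present; 0 new (none)
  "gdkdvvk" → prefix "gdkdvv" already present; 1 new (k)
  "gkdd" → prefix "g" already present; 3 new (k, d, d)
  "gdkdvkki" → prefix "gdkdv" already present; 3 new (k, k, i)
  "gkgkvg" → prefix "gk" already present; 4 new (g, k, v, g)
Total nodes = 8 + 2 + 2 + 3 + 4 + 3 + 0 + 1 + 3 + 3 + 4 = 33

33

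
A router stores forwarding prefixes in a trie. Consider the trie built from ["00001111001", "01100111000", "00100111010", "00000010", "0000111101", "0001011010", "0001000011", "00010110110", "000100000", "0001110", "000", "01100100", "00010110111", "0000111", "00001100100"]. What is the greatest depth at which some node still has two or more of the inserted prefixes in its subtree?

The deepest shared node is where two words last agree before diverging.
e.g. "00010110110" and "00010110111" share the prefix "0001011011" of length 10; no pair shares a longer one.
Longest shared-prefix length: 10

10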